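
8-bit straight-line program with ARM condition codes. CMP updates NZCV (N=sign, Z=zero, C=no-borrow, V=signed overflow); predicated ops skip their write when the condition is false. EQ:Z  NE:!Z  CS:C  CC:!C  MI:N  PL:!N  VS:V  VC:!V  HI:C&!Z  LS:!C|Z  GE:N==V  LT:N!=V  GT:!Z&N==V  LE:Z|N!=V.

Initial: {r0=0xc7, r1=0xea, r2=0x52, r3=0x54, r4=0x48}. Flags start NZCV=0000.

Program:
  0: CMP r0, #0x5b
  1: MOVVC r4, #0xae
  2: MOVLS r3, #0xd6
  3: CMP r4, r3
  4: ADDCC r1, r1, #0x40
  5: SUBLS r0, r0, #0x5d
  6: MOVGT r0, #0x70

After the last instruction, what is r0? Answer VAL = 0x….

VAL = 0x6a

0: ✓ CMP  NZCV=0011
1: · MOVVC
2: · MOVLS
3: ✓ CMP  NZCV=1000
4: ✓ ADDCC  r1←0x2a
5: ✓ SUBLS  r0←0x6a
6: · MOVGT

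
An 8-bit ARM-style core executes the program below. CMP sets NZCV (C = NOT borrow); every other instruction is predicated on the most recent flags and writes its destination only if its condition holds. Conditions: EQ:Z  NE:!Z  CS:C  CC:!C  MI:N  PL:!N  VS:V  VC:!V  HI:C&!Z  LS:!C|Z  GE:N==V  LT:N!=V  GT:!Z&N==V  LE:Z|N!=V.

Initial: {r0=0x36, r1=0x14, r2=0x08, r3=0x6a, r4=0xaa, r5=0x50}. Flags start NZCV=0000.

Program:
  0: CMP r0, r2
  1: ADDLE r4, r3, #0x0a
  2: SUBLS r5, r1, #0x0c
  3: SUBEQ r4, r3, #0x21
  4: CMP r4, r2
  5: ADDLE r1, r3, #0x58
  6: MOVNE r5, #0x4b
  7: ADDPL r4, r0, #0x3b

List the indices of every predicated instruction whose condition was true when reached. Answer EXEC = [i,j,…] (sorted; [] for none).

EXEC = [5,6]

0: ✓ CMP  NZCV=0010
1: · ADDLE
2: · SUBLS
3: · SUBEQ
4: ✓ CMP  NZCV=1010
5: ✓ ADDLE  r1←0xc2
6: ✓ MOVNE  r5←0x4b
7: · ADDPL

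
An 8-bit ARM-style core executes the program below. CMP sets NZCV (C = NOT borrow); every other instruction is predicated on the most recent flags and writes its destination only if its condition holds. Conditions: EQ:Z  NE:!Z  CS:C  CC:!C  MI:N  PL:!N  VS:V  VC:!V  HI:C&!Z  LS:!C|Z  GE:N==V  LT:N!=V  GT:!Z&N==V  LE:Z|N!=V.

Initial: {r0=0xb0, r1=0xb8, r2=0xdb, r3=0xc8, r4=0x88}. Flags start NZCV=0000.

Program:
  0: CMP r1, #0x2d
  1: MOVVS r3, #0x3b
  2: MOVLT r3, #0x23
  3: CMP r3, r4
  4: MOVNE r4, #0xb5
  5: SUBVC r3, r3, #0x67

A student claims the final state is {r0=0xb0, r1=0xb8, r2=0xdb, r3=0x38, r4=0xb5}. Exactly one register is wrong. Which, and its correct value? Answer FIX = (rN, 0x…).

0: ✓ CMP  NZCV=1010
1: · MOVVS
2: ✓ MOVLT  r3←0x23
3: ✓ CMP  NZCV=1001
4: ✓ MOVNE  r4←0xb5
5: · SUBVC

FIX = (r3, 0x23)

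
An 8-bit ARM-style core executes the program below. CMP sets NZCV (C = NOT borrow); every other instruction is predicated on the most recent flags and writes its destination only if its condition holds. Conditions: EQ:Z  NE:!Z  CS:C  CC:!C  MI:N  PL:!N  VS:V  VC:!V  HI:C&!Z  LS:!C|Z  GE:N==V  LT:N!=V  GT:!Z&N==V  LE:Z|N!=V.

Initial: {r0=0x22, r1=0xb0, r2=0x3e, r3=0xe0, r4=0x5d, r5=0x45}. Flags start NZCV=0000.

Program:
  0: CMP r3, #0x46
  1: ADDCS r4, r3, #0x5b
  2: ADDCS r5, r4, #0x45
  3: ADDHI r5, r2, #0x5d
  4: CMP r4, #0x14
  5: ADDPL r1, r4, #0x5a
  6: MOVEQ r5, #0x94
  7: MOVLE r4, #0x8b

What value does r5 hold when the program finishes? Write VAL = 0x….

VAL = 0x9b

[0] flags=1010 → (cmp)
[1] flags=1010 CS?T → r4=0x3b
[2] flags=1010 CS?T → r5=0x80
[3] flags=1010 HI?T → r5=0x9b
[4] flags=0010 → (cmp)
[5] flags=0010 PL?T → r1=0x95
[6] flags=0010 EQ?F → skip
[7] flags=0010 LE?F → skip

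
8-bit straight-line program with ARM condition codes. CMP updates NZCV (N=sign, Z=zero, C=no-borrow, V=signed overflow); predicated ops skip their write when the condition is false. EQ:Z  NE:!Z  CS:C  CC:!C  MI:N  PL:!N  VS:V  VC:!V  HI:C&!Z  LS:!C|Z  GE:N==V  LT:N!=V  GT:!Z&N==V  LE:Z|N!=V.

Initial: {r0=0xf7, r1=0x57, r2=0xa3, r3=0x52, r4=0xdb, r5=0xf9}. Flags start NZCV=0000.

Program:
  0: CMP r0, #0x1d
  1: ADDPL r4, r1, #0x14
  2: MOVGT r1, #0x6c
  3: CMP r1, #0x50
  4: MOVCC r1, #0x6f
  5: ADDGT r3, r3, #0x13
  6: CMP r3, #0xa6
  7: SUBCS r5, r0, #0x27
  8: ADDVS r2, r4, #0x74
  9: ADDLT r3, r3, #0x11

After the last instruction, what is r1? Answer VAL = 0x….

0: ✓ CMP  NZCV=1010
1: · ADDPL
2: · MOVGT
3: ✓ CMP  NZCV=0010
4: · MOVCC
5: ✓ ADDGT  r3←0x65
6: ✓ CMP  NZCV=1001
7: · SUBCS
8: ✓ ADDVS  r2←0x4f
9: · ADDLT

VAL = 0x57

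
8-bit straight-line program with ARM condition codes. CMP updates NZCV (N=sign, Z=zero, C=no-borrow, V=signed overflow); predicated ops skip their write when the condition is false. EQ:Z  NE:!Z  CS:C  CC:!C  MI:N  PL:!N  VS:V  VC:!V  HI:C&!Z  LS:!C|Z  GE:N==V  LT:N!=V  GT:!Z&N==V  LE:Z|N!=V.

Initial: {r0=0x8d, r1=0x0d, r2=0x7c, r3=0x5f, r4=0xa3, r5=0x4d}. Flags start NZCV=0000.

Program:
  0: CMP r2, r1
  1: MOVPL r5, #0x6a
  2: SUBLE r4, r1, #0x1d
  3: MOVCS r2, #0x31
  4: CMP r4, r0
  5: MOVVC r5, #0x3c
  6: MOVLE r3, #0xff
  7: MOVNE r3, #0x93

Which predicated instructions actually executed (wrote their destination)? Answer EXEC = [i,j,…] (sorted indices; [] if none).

[0] flags=0010 → (cmp)
[1] flags=0010 PL?T → r5=0x6a
[2] flags=0010 LE?F → skip
[3] flags=0010 CS?T → r2=0x31
[4] flags=0010 → (cmp)
[5] flags=0010 VC?T → r5=0x3c
[6] flags=0010 LE?F → skip
[7] flags=0010 NE?T → r3=0x93

EXEC = [1,3,5,7]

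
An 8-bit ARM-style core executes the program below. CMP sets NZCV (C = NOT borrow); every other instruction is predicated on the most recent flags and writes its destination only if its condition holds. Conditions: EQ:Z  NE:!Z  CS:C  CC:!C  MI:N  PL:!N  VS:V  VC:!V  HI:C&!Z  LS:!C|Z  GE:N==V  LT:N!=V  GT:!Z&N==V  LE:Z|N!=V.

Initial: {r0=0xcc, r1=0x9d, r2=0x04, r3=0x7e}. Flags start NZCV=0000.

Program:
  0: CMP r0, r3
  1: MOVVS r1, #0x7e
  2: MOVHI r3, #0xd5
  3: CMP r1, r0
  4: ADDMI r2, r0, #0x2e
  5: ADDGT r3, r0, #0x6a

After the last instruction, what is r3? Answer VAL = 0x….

0: ✓ CMP  NZCV=0011
1: ✓ MOVVS  r1←0x7e
2: ✓ MOVHI  r3←0xd5
3: ✓ CMP  NZCV=1001
4: ✓ ADDMI  r2←0xfa
5: ✓ ADDGT  r3←0x36

VAL = 0x36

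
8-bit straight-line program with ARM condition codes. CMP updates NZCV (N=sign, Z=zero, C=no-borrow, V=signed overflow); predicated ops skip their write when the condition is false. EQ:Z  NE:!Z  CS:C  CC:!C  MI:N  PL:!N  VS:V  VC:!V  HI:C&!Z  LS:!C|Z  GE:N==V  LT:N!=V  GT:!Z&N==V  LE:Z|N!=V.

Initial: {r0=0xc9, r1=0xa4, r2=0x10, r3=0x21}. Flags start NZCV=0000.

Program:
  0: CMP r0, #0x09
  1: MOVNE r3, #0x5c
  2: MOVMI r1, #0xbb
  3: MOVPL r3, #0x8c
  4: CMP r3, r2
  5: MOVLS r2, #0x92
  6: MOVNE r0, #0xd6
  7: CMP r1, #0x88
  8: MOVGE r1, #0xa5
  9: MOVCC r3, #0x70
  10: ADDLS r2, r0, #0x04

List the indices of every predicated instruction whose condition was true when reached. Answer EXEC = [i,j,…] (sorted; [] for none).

EXEC = [1,2,6,8]

0: ✓ CMP  NZCV=1010
1: ✓ MOVNE  r3←0x5c
2: ✓ MOVMI  r1←0xbb
3: · MOVPL
4: ✓ CMP  NZCV=0010
5: · MOVLS
6: ✓ MOVNE  r0←0xd6
7: ✓ CMP  NZCV=0010
8: ✓ MOVGE  r1←0xa5
9: · MOVCC
10: · ADDLS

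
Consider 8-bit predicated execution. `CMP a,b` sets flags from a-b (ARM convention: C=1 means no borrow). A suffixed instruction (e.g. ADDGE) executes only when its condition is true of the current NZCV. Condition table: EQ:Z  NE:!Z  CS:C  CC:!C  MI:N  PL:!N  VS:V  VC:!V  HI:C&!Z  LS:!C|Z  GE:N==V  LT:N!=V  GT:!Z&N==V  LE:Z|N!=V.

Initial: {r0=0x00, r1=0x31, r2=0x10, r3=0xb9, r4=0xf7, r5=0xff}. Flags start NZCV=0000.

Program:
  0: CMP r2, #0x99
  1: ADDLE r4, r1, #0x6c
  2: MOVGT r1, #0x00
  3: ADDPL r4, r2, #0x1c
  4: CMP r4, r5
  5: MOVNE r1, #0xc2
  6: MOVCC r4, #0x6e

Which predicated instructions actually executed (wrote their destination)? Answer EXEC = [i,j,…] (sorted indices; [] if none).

EXEC = [2,3,5,6]

0: ✓ CMP  NZCV=0000
1: · ADDLE
2: ✓ MOVGT  r1←0x00
3: ✓ ADDPL  r4←0x2c
4: ✓ CMP  NZCV=0000
5: ✓ MOVNE  r1←0xc2
6: ✓ MOVCC  r4←0x6e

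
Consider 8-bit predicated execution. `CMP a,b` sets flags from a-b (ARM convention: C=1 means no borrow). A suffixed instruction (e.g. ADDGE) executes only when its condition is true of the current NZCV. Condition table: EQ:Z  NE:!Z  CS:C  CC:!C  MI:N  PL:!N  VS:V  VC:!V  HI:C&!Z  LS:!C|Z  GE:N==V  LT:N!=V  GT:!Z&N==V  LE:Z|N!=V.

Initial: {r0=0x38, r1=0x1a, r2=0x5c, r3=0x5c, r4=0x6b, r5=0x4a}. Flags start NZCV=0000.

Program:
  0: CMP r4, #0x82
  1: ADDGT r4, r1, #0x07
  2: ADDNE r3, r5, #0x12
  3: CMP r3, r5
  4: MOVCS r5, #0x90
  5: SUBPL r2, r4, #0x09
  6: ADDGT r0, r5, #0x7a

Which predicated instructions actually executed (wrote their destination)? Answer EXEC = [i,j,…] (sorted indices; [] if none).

EXEC = [1,2,4,5,6]

[0] flags=1001 → (cmp)
[1] flags=1001 GT?T → r4=0x21
[2] flags=1001 NE?T → r3=0x5c
[3] flags=0010 → (cmp)
[4] flags=0010 CS?T → r5=0x90
[5] flags=0010 PL?T → r2=0x18
[6] flags=0010 GT?T → r0=0x0a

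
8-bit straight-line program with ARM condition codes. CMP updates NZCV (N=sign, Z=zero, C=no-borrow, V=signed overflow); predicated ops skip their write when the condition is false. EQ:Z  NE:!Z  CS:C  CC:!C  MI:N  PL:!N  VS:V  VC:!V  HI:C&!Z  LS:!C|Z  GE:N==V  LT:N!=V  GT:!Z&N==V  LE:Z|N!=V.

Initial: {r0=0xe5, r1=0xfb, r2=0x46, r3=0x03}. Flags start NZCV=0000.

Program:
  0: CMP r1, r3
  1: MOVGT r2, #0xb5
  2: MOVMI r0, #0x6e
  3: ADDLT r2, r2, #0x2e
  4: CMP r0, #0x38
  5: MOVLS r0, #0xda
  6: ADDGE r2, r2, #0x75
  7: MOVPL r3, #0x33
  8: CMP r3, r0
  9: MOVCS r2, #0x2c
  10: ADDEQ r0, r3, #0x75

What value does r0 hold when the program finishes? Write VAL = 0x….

VAL = 0x6e

0: ✓ CMP  NZCV=1010
1: · MOVGT
2: ✓ MOVMI  r0←0x6e
3: ✓ ADDLT  r2←0x74
4: ✓ CMP  NZCV=0010
5: · MOVLS
6: ✓ ADDGE  r2←0xe9
7: ✓ MOVPL  r3←0x33
8: ✓ CMP  NZCV=1000
9: · MOVCS
10: · ADDEQ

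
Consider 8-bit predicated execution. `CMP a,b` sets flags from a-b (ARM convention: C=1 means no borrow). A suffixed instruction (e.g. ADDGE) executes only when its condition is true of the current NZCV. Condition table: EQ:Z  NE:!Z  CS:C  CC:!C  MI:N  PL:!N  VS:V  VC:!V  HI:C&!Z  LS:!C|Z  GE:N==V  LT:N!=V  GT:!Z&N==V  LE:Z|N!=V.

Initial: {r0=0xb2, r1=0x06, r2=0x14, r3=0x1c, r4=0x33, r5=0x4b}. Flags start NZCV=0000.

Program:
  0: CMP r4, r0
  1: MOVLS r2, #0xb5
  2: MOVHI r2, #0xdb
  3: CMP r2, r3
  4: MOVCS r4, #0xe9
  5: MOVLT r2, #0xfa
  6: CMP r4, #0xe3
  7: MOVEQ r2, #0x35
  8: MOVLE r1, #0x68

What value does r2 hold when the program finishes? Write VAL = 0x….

[0] flags=1001 → (cmp)
[1] flags=1001 LS?T → r2=0xb5
[2] flags=1001 HI?F → skip
[3] flags=1010 → (cmp)
[4] flags=1010 CS?T → r4=0xe9
[5] flags=1010 LT?T → r2=0xfa
[6] flags=0010 → (cmp)
[7] flags=0010 EQ?F → skip
[8] flags=0010 LE?F → skip

VAL = 0xfa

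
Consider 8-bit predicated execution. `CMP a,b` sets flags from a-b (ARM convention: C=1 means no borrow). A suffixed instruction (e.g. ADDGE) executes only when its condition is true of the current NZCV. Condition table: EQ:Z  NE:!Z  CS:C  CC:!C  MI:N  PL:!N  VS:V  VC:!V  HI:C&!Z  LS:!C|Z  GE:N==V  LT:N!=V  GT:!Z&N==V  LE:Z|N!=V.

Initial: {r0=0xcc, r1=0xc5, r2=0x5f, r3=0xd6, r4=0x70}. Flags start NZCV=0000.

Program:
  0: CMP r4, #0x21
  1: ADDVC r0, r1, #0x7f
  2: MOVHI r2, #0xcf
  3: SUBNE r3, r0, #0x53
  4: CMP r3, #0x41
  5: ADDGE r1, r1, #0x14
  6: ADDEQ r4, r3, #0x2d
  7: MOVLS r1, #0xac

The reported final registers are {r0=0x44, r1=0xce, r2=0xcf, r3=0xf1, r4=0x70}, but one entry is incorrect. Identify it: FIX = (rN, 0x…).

FIX = (r1, 0xc5)

0: ✓ CMP  NZCV=0010
1: ✓ ADDVC  r0←0x44
2: ✓ MOVHI  r2←0xcf
3: ✓ SUBNE  r3←0xf1
4: ✓ CMP  NZCV=1010
5: · ADDGE
6: · ADDEQ
7: · MOVLS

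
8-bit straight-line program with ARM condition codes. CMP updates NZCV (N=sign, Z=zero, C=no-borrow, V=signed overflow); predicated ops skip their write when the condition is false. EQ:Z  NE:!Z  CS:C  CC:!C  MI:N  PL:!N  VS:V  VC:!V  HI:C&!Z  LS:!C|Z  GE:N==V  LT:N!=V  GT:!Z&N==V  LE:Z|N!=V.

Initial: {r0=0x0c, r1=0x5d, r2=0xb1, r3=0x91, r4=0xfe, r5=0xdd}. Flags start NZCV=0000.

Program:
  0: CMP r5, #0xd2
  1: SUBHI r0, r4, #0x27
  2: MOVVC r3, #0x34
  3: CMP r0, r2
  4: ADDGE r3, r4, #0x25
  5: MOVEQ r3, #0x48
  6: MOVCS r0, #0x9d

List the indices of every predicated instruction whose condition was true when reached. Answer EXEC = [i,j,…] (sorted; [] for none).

[0] flags=0010 → (cmp)
[1] flags=0010 HI?T → r0=0xd7
[2] flags=0010 VC?T → r3=0x34
[3] flags=0010 → (cmp)
[4] flags=0010 GE?T → r3=0x23
[5] flags=0010 EQ?F → skip
[6] flags=0010 CS?T → r0=0x9d

EXEC = [1,2,4,6]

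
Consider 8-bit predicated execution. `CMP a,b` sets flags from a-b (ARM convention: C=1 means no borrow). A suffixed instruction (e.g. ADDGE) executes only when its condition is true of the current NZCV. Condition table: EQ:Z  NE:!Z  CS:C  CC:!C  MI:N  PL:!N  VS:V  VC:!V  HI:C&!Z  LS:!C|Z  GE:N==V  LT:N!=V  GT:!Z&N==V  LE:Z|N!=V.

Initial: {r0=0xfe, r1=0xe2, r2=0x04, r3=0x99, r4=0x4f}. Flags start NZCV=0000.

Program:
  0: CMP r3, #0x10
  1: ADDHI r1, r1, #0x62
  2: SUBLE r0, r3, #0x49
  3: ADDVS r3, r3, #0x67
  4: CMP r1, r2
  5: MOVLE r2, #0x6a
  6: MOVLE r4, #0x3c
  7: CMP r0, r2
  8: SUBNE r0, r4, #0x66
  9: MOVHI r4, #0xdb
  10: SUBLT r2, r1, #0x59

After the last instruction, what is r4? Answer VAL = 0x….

[0] flags=1010 → (cmp)
[1] flags=1010 HI?T → r1=0x44
[2] flags=1010 LE?T → r0=0x50
[3] flags=1010 VS?F → skip
[4] flags=0010 → (cmp)
[5] flags=0010 LE?F → skip
[6] flags=0010 LE?F → skip
[7] flags=0010 → (cmp)
[8] flags=0010 NE?T → r0=0xe9
[9] flags=0010 HI?T → r4=0xdb
[10] flags=0010 LT?F → skip

VAL = 0xdb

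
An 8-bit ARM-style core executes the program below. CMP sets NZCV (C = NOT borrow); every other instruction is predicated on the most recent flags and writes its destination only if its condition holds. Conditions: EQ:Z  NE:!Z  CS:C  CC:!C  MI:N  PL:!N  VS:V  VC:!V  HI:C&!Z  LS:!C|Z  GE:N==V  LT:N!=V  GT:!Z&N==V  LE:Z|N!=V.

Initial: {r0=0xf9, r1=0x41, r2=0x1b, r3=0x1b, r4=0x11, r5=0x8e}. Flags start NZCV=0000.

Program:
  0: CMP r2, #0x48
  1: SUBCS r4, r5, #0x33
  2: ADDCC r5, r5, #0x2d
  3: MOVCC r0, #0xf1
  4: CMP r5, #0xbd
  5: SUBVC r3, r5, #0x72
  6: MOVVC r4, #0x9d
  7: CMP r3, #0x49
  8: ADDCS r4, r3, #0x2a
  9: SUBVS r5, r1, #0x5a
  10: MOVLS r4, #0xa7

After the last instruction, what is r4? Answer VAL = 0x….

0: ✓ CMP  NZCV=1000
1: · SUBCS
2: ✓ ADDCC  r5←0xbb
3: ✓ MOVCC  r0←0xf1
4: ✓ CMP  NZCV=1000
5: ✓ SUBVC  r3←0x49
6: ✓ MOVVC  r4←0x9d
7: ✓ CMP  NZCV=0110
8: ✓ ADDCS  r4←0x73
9: · SUBVS
10: ✓ MOVLS  r4←0xa7

VAL = 0xa7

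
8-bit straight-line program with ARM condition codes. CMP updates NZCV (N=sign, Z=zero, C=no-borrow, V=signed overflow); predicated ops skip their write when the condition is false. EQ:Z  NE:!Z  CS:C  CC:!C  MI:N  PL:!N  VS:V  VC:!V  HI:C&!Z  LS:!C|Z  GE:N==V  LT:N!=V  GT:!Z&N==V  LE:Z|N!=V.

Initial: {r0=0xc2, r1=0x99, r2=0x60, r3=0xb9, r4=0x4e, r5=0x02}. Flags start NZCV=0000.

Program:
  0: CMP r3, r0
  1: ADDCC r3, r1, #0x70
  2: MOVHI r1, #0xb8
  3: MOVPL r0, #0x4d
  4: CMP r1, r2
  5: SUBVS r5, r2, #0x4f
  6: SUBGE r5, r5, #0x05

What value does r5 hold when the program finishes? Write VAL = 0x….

[0] flags=1000 → (cmp)
[1] flags=1000 CC?T → r3=0x09
[2] flags=1000 HI?F → skip
[3] flags=1000 PL?F → skip
[4] flags=0011 → (cmp)
[5] flags=0011 VS?T → r5=0x11
[6] flags=0011 GE?F → skip

VAL = 0x11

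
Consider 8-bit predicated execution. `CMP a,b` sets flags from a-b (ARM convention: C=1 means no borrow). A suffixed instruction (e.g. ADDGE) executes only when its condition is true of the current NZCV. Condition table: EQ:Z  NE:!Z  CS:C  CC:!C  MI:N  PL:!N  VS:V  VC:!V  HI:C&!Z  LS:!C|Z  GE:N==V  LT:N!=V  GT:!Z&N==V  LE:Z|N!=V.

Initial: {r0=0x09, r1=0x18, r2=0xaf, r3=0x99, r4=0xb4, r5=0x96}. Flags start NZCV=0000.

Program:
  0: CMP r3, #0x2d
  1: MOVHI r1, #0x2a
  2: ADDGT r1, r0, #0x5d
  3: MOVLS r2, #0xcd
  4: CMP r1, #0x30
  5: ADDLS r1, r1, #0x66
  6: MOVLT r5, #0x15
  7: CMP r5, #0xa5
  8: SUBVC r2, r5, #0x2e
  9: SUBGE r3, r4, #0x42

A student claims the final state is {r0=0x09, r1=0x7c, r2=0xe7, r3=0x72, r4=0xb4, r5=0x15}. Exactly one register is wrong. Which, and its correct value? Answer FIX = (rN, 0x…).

FIX = (r1, 0x90)

0: ✓ CMP  NZCV=0011
1: ✓ MOVHI  r1←0x2a
2: · ADDGT
3: · MOVLS
4: ✓ CMP  NZCV=1000
5: ✓ ADDLS  r1←0x90
6: ✓ MOVLT  r5←0x15
7: ✓ CMP  NZCV=0000
8: ✓ SUBVC  r2←0xe7
9: ✓ SUBGE  r3←0x72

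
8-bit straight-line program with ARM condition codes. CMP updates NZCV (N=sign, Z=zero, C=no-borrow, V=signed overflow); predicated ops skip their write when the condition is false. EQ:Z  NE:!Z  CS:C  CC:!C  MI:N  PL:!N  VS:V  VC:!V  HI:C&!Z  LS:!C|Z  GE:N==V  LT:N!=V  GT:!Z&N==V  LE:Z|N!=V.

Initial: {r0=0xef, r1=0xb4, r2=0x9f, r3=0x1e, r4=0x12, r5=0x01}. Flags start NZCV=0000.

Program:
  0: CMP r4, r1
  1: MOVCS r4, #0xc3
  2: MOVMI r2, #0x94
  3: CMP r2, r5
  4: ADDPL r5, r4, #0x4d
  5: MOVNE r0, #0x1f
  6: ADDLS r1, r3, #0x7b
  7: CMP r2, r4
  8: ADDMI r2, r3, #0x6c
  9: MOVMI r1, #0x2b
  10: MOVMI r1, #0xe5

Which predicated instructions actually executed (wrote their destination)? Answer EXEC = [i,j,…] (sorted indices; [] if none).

EXEC = [5,8,9,10]

[0] flags=0000 → (cmp)
[1] flags=0000 CS?F → skip
[2] flags=0000 MI?F → skip
[3] flags=1010 → (cmp)
[4] flags=1010 PL?F → skip
[5] flags=1010 NE?T → r0=0x1f
[6] flags=1010 LS?F → skip
[7] flags=1010 → (cmp)
[8] flags=1010 MI?T → r2=0x8a
[9] flags=1010 MI?T → r1=0x2b
[10] flags=1010 MI?T → r1=0xe5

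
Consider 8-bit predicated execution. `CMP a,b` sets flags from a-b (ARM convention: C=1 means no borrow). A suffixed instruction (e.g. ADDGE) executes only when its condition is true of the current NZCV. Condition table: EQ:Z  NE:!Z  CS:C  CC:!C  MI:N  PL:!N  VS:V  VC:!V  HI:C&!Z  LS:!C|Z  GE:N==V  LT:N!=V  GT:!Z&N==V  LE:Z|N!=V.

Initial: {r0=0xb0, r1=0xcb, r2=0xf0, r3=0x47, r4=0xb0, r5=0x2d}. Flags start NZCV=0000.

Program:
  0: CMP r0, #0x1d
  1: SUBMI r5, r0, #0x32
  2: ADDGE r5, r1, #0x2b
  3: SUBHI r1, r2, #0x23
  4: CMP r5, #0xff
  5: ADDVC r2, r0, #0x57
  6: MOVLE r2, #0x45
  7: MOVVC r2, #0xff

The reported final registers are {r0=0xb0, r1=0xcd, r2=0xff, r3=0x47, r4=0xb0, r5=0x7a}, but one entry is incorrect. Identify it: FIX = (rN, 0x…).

[0] flags=1010 → (cmp)
[1] flags=1010 MI?T → r5=0x7e
[2] flags=1010 GE?F → skip
[3] flags=1010 HI?T → r1=0xcd
[4] flags=0000 → (cmp)
[5] flags=0000 VC?T → r2=0x07
[6] flags=0000 LE?F → skip
[7] flags=0000 VC?T → r2=0xff

FIX = (r5, 0x7e)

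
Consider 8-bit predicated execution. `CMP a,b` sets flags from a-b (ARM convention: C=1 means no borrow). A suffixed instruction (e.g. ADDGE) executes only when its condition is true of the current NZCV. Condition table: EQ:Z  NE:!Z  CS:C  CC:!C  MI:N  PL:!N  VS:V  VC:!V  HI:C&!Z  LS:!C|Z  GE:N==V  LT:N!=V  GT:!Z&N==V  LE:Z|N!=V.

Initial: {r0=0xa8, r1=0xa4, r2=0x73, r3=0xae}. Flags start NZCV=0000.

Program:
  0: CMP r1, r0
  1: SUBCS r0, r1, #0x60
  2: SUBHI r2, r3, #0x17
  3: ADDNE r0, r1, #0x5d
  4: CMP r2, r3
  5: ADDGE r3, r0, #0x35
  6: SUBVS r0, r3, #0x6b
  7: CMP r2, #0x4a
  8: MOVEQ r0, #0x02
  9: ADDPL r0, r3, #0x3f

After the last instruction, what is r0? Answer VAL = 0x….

0: ✓ CMP  NZCV=1000
1: · SUBCS
2: · SUBHI
3: ✓ ADDNE  r0←0x01
4: ✓ CMP  NZCV=1001
5: ✓ ADDGE  r3←0x36
6: ✓ SUBVS  r0←0xcb
7: ✓ CMP  NZCV=0010
8: · MOVEQ
9: ✓ ADDPL  r0←0x75

VAL = 0x75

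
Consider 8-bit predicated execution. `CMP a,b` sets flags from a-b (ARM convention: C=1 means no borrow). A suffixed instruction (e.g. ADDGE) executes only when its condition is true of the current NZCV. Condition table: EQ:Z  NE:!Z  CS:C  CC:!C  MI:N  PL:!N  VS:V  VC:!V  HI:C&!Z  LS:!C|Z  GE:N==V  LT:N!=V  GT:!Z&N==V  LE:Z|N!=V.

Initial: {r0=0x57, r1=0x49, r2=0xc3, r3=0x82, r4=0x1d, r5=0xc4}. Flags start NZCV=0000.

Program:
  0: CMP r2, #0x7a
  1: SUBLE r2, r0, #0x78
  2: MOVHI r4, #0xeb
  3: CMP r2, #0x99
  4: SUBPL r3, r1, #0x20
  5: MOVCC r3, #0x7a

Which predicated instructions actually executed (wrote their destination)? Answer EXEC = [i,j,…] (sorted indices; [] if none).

EXEC = [1,2,4]

0: ✓ CMP  NZCV=0011
1: ✓ SUBLE  r2←0xdf
2: ✓ MOVHI  r4←0xeb
3: ✓ CMP  NZCV=0010
4: ✓ SUBPL  r3←0x29
5: · MOVCC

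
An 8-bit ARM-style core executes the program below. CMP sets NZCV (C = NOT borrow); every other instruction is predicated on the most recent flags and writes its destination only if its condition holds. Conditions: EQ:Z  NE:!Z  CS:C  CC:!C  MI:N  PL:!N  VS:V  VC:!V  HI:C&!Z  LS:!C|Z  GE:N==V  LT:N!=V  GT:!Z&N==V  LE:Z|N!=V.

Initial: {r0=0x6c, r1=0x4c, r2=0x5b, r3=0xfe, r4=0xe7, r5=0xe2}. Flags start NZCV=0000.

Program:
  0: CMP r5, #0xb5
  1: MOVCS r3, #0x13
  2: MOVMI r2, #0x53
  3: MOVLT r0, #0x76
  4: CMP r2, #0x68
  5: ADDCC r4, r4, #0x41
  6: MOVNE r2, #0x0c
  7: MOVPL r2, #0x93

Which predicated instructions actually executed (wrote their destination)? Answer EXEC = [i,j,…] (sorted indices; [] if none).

0: ✓ CMP  NZCV=0010
1: ✓ MOVCS  r3←0x13
2: · MOVMI
3: · MOVLT
4: ✓ CMP  NZCV=1000
5: ✓ ADDCC  r4←0x28
6: ✓ MOVNE  r2←0x0c
7: · MOVPL

EXEC = [1,5,6]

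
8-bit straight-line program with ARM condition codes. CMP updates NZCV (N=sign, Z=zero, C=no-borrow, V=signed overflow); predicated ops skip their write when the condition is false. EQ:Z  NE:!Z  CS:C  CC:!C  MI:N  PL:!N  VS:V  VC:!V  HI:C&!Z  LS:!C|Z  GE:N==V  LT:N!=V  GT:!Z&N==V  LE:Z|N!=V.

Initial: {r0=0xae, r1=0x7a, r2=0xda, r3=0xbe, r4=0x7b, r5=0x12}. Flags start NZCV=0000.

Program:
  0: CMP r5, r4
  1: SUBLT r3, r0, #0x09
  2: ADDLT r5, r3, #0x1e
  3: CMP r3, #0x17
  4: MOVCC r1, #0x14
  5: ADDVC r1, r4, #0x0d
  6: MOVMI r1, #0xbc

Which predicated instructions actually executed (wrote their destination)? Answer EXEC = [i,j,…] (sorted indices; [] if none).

EXEC = [1,2,5,6]

0: ✓ CMP  NZCV=1000
1: ✓ SUBLT  r3←0xa5
2: ✓ ADDLT  r5←0xc3
3: ✓ CMP  NZCV=1010
4: · MOVCC
5: ✓ ADDVC  r1←0x88
6: ✓ MOVMI  r1←0xbc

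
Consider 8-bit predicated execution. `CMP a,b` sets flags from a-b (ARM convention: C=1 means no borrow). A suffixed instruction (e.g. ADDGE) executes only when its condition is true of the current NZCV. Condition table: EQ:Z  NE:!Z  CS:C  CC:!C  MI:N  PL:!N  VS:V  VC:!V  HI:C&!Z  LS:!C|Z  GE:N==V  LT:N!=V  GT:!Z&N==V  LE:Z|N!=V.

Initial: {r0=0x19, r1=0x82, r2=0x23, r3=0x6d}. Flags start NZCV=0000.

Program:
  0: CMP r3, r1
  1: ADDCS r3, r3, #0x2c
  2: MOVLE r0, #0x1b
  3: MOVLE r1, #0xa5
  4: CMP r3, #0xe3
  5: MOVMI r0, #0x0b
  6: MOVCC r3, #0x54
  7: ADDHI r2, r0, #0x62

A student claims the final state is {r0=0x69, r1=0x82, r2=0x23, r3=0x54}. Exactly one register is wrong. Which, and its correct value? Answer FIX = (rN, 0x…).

[0] flags=1001 → (cmp)
[1] flags=1001 CS?F → skip
[2] flags=1001 LE?F → skip
[3] flags=1001 LE?F → skip
[4] flags=1001 → (cmp)
[5] flags=1001 MI?T → r0=0x0b
[6] flags=1001 CC?T → r3=0x54
[7] flags=1001 HI?F → skip

FIX = (r0, 0x0b)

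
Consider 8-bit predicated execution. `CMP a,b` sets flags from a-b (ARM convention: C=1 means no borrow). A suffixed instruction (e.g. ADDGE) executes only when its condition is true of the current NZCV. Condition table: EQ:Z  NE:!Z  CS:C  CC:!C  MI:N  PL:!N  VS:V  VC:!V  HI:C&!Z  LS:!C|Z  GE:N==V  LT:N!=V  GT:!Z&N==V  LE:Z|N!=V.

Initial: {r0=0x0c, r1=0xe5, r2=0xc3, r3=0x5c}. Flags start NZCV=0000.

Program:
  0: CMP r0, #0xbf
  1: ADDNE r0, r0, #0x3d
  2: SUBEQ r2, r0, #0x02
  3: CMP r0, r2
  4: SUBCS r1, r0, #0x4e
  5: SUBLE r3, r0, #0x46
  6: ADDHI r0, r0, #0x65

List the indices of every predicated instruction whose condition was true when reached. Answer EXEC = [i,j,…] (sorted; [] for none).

EXEC = [1]

0: ✓ CMP  NZCV=0000
1: ✓ ADDNE  r0←0x49
2: · SUBEQ
3: ✓ CMP  NZCV=1001
4: · SUBCS
5: · SUBLE
6: · ADDHI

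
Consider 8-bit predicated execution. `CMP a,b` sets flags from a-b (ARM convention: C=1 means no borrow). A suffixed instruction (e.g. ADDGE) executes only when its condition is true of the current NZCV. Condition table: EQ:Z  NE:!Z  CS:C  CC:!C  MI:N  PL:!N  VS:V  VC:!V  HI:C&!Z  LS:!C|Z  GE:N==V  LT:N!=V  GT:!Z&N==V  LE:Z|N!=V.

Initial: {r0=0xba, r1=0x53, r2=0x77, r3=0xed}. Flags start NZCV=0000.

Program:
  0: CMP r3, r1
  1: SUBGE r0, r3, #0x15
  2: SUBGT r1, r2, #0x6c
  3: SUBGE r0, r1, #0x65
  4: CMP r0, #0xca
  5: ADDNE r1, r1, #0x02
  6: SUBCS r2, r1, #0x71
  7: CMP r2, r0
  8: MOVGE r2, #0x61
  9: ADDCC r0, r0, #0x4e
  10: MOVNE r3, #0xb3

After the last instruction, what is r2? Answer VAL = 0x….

VAL = 0x61

0: ✓ CMP  NZCV=1010
1: · SUBGE
2: · SUBGT
3: · SUBGE
4: ✓ CMP  NZCV=1000
5: ✓ ADDNE  r1←0x55
6: · SUBCS
7: ✓ CMP  NZCV=1001
8: ✓ MOVGE  r2←0x61
9: ✓ ADDCC  r0←0x08
10: ✓ MOVNE  r3←0xb3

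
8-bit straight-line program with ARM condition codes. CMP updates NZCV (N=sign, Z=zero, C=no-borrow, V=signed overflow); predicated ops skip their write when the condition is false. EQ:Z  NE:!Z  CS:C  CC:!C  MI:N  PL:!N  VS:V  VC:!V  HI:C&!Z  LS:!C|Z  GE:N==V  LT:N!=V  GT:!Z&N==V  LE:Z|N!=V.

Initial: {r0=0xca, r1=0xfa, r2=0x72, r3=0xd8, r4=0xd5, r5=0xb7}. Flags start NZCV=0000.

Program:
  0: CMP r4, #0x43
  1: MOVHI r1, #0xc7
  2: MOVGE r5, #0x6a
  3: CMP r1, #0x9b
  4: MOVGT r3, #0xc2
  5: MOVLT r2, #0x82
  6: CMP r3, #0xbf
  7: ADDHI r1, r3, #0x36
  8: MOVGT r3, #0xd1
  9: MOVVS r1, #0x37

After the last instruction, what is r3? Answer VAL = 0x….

VAL = 0xd1

[0] flags=1010 → (cmp)
[1] flags=1010 HI?T → r1=0xc7
[2] flags=1010 GE?F → skip
[3] flags=0010 → (cmp)
[4] flags=0010 GT?T → r3=0xc2
[5] flags=0010 LT?F → skip
[6] flags=0010 → (cmp)
[7] flags=0010 HI?T → r1=0xf8
[8] flags=0010 GT?T → r3=0xd1
[9] flags=0010 VS?F → skip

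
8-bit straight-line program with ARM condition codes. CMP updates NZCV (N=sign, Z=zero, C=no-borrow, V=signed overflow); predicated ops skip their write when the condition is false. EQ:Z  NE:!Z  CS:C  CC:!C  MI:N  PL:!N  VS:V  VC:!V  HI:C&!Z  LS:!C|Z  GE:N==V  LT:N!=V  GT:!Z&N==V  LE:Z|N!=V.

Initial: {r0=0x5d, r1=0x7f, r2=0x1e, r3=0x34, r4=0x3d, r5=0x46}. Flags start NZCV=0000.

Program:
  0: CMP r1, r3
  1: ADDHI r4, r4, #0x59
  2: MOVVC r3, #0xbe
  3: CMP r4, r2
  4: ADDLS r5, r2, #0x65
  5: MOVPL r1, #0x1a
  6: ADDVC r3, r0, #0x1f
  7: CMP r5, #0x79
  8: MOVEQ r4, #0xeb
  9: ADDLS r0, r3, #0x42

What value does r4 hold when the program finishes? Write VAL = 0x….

VAL = 0x96

0: ✓ CMP  NZCV=0010
1: ✓ ADDHI  r4←0x96
2: ✓ MOVVC  r3←0xbe
3: ✓ CMP  NZCV=0011
4: · ADDLS
5: ✓ MOVPL  r1←0x1a
6: · ADDVC
7: ✓ CMP  NZCV=1000
8: · MOVEQ
9: ✓ ADDLS  r0←0x00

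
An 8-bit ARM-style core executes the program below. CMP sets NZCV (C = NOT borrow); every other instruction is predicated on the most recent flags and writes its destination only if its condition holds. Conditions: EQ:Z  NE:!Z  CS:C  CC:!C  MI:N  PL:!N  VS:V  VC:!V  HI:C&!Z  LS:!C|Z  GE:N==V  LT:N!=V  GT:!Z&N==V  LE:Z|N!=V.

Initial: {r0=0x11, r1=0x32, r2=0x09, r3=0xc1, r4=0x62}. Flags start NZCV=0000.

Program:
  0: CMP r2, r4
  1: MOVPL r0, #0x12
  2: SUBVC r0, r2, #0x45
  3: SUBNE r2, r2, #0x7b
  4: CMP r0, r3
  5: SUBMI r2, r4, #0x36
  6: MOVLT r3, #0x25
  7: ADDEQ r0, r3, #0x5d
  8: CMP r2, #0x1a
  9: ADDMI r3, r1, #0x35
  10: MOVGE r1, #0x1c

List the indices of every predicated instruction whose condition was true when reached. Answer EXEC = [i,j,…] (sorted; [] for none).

EXEC = [2,3]

[0] flags=1000 → (cmp)
[1] flags=1000 PL?F → skip
[2] flags=1000 VC?T → r0=0xc4
[3] flags=1000 NE?T → r2=0x8e
[4] flags=0010 → (cmp)
[5] flags=0010 MI?F → skip
[6] flags=0010 LT?F → skip
[7] flags=0010 EQ?F → skip
[8] flags=0011 → (cmp)
[9] flags=0011 MI?F → skip
[10] flags=0011 GE?F → skip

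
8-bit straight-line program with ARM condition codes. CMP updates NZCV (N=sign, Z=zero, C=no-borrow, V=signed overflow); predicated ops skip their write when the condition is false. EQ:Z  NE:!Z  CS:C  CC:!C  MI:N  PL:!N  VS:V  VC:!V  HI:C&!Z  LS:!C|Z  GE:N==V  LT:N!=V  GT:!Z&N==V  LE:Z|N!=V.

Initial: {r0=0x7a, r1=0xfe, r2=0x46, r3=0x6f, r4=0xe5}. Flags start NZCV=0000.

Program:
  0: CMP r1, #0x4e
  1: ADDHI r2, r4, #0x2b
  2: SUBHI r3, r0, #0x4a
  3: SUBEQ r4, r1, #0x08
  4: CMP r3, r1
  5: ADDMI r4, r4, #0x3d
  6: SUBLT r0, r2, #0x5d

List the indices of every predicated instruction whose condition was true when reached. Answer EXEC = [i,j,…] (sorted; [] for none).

EXEC = [1,2]

[0] flags=1010 → (cmp)
[1] flags=1010 HI?T → r2=0x10
[2] flags=1010 HI?T → r3=0x30
[3] flags=1010 EQ?F → skip
[4] flags=0000 → (cmp)
[5] flags=0000 MI?F → skip
[6] flags=0000 LT?F → skip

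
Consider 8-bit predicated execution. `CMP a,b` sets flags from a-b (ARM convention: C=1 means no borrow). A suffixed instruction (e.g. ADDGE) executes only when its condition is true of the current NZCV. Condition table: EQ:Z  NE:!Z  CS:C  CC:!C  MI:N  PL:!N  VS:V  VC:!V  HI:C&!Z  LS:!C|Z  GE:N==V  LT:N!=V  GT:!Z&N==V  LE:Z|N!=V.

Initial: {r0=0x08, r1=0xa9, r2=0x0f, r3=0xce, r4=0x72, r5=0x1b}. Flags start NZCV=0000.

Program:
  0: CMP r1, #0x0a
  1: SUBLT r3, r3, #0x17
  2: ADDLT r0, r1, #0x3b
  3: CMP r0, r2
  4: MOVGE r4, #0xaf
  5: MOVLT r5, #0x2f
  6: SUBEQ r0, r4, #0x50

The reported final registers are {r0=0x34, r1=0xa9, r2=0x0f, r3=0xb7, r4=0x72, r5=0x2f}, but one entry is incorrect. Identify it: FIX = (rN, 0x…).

0: ✓ CMP  NZCV=1010
1: ✓ SUBLT  r3←0xb7
2: ✓ ADDLT  r0←0xe4
3: ✓ CMP  NZCV=1010
4: · MOVGE
5: ✓ MOVLT  r5←0x2f
6: · SUBEQ

FIX = (r0, 0xe4)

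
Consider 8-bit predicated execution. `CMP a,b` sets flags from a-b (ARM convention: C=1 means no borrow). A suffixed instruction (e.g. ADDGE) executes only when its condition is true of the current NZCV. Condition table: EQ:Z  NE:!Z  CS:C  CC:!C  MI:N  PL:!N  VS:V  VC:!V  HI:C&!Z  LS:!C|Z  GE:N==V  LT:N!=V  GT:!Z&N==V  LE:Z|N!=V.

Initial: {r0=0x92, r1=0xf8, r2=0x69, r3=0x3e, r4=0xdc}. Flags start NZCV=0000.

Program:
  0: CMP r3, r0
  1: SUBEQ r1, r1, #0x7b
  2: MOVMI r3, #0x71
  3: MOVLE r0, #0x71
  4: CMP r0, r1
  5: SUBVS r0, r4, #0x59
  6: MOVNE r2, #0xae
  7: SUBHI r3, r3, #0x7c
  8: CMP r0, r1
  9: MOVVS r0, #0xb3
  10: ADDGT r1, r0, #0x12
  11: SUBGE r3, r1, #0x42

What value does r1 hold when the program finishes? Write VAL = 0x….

VAL = 0xf8

0: ✓ CMP  NZCV=1001
1: · SUBEQ
2: ✓ MOVMI  r3←0x71
3: · MOVLE
4: ✓ CMP  NZCV=1000
5: · SUBVS
6: ✓ MOVNE  r2←0xae
7: · SUBHI
8: ✓ CMP  NZCV=1000
9: · MOVVS
10: · ADDGT
11: · SUBGE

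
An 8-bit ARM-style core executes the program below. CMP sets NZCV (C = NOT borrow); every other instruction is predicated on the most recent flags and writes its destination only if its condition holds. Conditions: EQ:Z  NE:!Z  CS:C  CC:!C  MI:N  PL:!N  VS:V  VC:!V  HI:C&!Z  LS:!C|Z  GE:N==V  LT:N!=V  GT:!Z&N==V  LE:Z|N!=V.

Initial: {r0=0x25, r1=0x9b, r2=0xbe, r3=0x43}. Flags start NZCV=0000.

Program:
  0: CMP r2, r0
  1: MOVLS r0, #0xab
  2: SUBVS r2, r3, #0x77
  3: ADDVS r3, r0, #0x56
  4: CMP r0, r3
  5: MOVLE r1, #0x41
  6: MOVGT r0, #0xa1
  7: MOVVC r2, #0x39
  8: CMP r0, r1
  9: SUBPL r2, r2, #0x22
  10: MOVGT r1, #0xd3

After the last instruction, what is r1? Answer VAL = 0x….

VAL = 0x41

0: ✓ CMP  NZCV=1010
1: · MOVLS
2: · SUBVS
3: · ADDVS
4: ✓ CMP  NZCV=1000
5: ✓ MOVLE  r1←0x41
6: · MOVGT
7: ✓ MOVVC  r2←0x39
8: ✓ CMP  NZCV=1000
9: · SUBPL
10: · MOVGT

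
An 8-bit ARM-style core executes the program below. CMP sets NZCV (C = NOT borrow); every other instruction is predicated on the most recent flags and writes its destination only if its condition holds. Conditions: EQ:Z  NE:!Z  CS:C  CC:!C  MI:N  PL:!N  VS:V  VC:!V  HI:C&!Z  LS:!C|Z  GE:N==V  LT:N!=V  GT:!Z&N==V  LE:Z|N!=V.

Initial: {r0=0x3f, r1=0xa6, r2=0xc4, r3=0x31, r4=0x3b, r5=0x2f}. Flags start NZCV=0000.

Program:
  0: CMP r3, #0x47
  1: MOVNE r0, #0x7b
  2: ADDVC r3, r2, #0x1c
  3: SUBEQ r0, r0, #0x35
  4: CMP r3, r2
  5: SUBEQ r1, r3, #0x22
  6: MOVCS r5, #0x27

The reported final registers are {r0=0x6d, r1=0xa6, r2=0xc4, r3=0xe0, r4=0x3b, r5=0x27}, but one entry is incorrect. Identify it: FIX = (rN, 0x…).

FIX = (r0, 0x7b)

0: ✓ CMP  NZCV=1000
1: ✓ MOVNE  r0←0x7b
2: ✓ ADDVC  r3←0xe0
3: · SUBEQ
4: ✓ CMP  NZCV=0010
5: · SUBEQ
6: ✓ MOVCS  r5←0x27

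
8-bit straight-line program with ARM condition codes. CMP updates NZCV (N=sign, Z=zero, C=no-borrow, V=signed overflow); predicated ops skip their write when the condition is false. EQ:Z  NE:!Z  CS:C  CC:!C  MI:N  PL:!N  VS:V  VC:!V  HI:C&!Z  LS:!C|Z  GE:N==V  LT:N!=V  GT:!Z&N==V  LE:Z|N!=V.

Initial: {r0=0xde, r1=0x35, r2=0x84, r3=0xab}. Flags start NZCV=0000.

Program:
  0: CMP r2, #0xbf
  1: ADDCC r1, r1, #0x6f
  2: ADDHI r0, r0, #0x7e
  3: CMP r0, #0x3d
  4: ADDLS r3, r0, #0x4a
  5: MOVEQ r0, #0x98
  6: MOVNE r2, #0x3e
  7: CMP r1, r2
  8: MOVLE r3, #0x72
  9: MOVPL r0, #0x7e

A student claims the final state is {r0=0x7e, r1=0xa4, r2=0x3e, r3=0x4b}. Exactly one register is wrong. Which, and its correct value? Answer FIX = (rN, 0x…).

FIX = (r3, 0x72)

0: ✓ CMP  NZCV=1000
1: ✓ ADDCC  r1←0xa4
2: · ADDHI
3: ✓ CMP  NZCV=1010
4: · ADDLS
5: · MOVEQ
6: ✓ MOVNE  r2←0x3e
7: ✓ CMP  NZCV=0011
8: ✓ MOVLE  r3←0x72
9: ✓ MOVPL  r0←0x7e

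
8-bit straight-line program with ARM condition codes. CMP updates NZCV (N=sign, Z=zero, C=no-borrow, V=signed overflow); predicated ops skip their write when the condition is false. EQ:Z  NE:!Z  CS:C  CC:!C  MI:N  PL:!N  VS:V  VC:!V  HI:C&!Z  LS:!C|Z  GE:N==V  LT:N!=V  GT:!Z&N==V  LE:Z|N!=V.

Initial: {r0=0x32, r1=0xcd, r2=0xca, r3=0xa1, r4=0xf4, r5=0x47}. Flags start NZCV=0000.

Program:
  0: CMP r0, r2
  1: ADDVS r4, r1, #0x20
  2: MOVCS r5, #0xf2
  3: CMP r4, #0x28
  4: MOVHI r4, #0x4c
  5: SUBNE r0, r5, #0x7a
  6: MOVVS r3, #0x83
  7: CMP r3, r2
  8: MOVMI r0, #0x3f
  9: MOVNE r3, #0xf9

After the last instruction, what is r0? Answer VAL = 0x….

VAL = 0x3f

0: ✓ CMP  NZCV=0000
1: · ADDVS
2: · MOVCS
3: ✓ CMP  NZCV=1010
4: ✓ MOVHI  r4←0x4c
5: ✓ SUBNE  r0←0xcd
6: · MOVVS
7: ✓ CMP  NZCV=1000
8: ✓ MOVMI  r0←0x3f
9: ✓ MOVNE  r3←0xf9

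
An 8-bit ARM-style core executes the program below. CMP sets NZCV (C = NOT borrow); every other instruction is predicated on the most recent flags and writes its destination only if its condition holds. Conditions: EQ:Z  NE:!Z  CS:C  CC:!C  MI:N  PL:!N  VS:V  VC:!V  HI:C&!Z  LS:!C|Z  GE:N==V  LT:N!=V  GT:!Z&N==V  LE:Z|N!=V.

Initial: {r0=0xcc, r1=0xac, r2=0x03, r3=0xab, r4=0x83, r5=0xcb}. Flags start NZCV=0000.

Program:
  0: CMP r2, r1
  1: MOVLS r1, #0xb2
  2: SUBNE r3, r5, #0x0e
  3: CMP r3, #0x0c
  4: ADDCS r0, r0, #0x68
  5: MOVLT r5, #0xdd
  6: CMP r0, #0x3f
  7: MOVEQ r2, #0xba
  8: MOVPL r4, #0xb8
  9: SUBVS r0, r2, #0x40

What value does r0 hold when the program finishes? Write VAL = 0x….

[0] flags=0000 → (cmp)
[1] flags=0000 LS?T → r1=0xb2
[2] flags=0000 NE?T → r3=0xbd
[3] flags=1010 → (cmp)
[4] flags=1010 CS?T → r0=0x34
[5] flags=1010 LT?T → r5=0xdd
[6] flags=1000 → (cmp)
[7] flags=1000 EQ?F → skip
[8] flags=1000 PL?F → skip
[9] flags=1000 VS?F → skip

VAL = 0x34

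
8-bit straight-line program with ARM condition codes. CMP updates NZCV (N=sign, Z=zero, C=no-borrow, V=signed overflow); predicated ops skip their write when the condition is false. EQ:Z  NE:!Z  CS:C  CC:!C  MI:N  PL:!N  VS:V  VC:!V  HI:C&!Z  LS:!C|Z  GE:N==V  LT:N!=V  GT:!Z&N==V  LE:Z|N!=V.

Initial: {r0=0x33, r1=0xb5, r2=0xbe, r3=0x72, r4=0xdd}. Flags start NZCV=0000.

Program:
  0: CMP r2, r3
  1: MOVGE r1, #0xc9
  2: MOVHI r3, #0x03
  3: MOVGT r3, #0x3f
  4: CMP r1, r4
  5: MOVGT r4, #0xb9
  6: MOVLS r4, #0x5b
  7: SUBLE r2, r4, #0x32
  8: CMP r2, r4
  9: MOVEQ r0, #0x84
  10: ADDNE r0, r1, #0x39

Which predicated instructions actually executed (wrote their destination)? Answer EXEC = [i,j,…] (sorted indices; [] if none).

EXEC = [2,6,7,10]

0: ✓ CMP  NZCV=0011
1: · MOVGE
2: ✓ MOVHI  r3←0x03
3: · MOVGT
4: ✓ CMP  NZCV=1000
5: · MOVGT
6: ✓ MOVLS  r4←0x5b
7: ✓ SUBLE  r2←0x29
8: ✓ CMP  NZCV=1000
9: · MOVEQ
10: ✓ ADDNE  r0←0xee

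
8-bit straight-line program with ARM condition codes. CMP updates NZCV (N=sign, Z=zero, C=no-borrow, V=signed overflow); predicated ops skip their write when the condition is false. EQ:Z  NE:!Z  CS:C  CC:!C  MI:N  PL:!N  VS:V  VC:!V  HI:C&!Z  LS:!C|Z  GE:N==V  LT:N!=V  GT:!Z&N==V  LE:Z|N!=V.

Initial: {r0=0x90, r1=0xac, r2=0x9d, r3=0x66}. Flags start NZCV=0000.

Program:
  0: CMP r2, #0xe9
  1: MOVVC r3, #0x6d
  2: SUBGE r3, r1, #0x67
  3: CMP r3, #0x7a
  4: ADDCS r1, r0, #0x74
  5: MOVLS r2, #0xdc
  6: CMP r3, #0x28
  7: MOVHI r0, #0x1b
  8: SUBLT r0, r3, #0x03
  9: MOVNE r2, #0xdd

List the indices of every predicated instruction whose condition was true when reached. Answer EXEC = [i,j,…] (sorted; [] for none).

0: ✓ CMP  NZCV=1000
1: ✓ MOVVC  r3←0x6d
2: · SUBGE
3: ✓ CMP  NZCV=1000
4: · ADDCS
5: ✓ MOVLS  r2←0xdc
6: ✓ CMP  NZCV=0010
7: ✓ MOVHI  r0←0x1b
8: · SUBLT
9: ✓ MOVNE  r2←0xdd

EXEC = [1,5,7,9]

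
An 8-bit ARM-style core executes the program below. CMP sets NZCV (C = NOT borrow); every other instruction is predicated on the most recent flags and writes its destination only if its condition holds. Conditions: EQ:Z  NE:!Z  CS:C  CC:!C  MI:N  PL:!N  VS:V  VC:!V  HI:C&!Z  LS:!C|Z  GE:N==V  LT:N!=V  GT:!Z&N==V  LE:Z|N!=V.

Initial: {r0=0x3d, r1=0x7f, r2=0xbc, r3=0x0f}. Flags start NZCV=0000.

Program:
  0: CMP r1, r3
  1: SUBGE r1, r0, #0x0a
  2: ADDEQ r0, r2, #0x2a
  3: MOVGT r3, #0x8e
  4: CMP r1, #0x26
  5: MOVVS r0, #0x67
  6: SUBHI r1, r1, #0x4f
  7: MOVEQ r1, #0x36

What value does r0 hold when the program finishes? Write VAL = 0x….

VAL = 0x3d

0: ✓ CMP  NZCV=0010
1: ✓ SUBGE  r1←0x33
2: · ADDEQ
3: ✓ MOVGT  r3←0x8e
4: ✓ CMP  NZCV=0010
5: · MOVVS
6: ✓ SUBHI  r1←0xe4
7: · MOVEQ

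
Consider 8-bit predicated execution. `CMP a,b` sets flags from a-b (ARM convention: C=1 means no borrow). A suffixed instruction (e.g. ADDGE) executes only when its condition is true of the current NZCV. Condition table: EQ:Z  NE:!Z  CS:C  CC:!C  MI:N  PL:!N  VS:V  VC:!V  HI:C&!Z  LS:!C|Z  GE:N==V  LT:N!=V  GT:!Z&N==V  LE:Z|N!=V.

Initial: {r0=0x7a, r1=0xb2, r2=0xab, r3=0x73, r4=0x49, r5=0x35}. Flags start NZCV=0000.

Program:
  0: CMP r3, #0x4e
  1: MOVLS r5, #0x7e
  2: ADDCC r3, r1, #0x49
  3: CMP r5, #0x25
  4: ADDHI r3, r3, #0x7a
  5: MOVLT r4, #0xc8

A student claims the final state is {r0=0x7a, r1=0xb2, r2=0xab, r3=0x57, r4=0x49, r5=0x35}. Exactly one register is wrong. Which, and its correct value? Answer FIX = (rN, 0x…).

FIX = (r3, 0xed)

[0] flags=0010 → (cmp)
[1] flags=0010 LS?F → skip
[2] flags=0010 CC?F → skip
[3] flags=0010 → (cmp)
[4] flags=0010 HI?T → r3=0xed
[5] flags=0010 LT?F → skip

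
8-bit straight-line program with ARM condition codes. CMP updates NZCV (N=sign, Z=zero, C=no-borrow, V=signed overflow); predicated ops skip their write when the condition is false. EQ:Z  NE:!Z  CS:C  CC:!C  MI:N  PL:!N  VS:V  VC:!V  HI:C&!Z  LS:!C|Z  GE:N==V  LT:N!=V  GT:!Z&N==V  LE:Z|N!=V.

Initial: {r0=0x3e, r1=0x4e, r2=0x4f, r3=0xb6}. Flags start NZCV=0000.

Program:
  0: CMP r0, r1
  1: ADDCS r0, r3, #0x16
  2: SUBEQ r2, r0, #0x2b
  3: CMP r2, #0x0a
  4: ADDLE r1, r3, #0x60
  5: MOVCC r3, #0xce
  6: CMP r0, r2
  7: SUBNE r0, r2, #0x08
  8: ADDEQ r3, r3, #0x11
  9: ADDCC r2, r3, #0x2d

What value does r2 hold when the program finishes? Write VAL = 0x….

VAL = 0xe3

[0] flags=1000 → (cmp)
[1] flags=1000 CS?F → skip
[2] flags=1000 EQ?F → skip
[3] flags=0010 → (cmp)
[4] flags=0010 LE?F → skip
[5] flags=0010 CC?F → skip
[6] flags=1000 → (cmp)
[7] flags=1000 NE?T → r0=0x47
[8] flags=1000 EQ?F → skip
[9] flags=1000 CC?T → r2=0xe3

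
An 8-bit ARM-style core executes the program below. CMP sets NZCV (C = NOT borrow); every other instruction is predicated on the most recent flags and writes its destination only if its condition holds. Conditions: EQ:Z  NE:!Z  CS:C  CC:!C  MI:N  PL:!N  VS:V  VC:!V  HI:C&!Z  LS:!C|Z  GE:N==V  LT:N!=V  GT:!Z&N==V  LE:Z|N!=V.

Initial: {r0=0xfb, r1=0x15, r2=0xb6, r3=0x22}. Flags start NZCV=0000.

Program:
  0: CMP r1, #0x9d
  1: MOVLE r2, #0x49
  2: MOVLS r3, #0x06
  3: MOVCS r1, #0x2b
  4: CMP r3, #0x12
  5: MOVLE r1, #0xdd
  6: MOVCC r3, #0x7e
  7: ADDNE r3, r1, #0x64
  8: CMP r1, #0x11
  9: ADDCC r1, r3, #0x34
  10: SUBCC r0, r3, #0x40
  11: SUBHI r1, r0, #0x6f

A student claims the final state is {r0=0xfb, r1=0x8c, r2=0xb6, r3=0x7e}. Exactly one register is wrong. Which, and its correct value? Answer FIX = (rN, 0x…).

FIX = (r3, 0x41)

[0] flags=0000 → (cmp)
[1] flags=0000 LE?F → skip
[2] flags=0000 LS?T → r3=0x06
[3] flags=0000 CS?F → skip
[4] flags=1000 → (cmp)
[5] flags=1000 LE?T → r1=0xdd
[6] flags=1000 CC?T → r3=0x7e
[7] flags=1000 NE?T → r3=0x41
[8] flags=1010 → (cmp)
[9] flags=1010 CC?F → skip
[10] flags=1010 CC?F → skip
[11] flags=1010 HI?T → r1=0x8c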